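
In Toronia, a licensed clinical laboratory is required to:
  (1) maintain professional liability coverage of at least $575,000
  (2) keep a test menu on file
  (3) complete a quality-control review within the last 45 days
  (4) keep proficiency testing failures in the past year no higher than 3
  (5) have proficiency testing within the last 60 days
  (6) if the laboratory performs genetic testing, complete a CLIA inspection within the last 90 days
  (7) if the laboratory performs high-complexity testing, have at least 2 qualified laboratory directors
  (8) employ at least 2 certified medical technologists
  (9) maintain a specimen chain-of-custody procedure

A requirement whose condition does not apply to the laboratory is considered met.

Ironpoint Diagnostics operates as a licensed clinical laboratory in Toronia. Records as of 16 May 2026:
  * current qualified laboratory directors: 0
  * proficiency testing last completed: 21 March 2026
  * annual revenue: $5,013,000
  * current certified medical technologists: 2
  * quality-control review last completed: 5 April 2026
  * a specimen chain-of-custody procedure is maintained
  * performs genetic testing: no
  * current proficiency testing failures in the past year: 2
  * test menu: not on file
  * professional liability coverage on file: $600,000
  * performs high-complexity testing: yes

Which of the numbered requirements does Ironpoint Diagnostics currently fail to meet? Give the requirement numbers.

1. professional liability coverage $600,000 ≥ $575,000 → met
2. test menu absent → not met
3. quality-control review 41 days ago vs limit 45 → met
4. proficiency testing failures in the past year 2 ≤ 3 → met
5. proficiency testing 56 days ago vs limit 60 → met
6. condition 'performs genetic testing' does not hold → requirement n/a → met
7. condition 'performs high-complexity testing' holds; qualified laboratory directors 0 < 2 → not met
8. certified medical technologists 2 ≥ 2 → met
9. specimen chain-of-custody procedure present → met
Not met: 2, 7

2, 7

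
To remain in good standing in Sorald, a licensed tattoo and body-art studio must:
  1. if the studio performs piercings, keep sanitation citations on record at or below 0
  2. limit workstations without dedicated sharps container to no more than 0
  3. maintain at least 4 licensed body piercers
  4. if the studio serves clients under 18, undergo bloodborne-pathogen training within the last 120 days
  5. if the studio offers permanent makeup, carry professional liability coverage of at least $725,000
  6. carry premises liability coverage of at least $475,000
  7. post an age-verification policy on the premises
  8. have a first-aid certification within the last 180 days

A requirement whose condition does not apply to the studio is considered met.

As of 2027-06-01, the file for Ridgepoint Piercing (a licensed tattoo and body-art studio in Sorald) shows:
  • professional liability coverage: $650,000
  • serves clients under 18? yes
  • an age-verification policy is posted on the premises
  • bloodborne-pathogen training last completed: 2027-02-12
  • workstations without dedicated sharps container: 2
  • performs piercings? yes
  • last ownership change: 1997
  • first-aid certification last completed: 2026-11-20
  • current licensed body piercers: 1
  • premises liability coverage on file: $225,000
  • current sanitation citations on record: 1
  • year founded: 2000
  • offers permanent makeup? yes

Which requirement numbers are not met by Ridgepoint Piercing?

1. condition 'performs piercings' holds; sanitation citations on record 1 > 0 → not met
2. workstations without dedicated sharps container 2 > 0 → not met
3. licensed body piercers 1 < 4 → not met
4. condition 'serves clients under 18' holds; bloodborne-pathogen training 109 days ago vs limit 120 → met
5. condition 'offers permanent makeup' holds; professional liability coverage $650,000 < $725,000 → not met
6. premises liability coverage $225,000 < $475,000 → not met
7. age-verification policy present → met
8. first-aid certification 193 days ago vs limit 180 → not met
Not met: 1, 2, 3, 5, 6, 8

1, 2, 3, 5, 6, 8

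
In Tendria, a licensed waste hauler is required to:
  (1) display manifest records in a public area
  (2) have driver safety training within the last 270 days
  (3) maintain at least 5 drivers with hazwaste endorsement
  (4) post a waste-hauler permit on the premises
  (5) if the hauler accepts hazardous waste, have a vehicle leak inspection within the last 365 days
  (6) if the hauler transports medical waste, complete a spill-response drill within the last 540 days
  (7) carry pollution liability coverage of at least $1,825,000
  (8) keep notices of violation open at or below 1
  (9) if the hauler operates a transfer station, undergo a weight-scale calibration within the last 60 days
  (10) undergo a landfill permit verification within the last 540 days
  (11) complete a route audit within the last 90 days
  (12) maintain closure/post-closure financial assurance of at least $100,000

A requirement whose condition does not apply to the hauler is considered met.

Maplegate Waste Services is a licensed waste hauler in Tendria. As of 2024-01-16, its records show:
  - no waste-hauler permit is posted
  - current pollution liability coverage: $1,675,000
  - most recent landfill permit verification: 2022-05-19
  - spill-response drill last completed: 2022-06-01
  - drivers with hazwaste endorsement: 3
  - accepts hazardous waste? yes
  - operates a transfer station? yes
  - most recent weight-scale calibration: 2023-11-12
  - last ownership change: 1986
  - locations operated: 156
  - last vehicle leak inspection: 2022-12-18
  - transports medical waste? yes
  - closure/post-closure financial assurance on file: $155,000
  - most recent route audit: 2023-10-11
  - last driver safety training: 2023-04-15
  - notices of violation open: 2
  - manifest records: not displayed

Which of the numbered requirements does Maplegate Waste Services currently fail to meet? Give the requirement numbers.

1, 2, 3, 4, 5, 6, 7, 8, 9, 10, 11

1. manifest records absent → not met
2. driver safety training 276 days ago vs limit 270 → not met
3. drivers with hazwaste endorsement 3 < 5 → not met
4. waste-hauler permit absent → not met
5. condition 'accepts hazardous waste' holds; vehicle leak inspection 394 days ago vs limit 365 → not met
6. condition 'transports medical waste' holds; spill-response drill 594 days ago vs limit 540 → not met
7. pollution liability coverage $1,675,000 < $1,825,000 → not met
8. notices of violation open 2 > 1 → not met
9. condition 'operates a transfer station' holds; weight-scale calibration 65 days ago vs limit 60 → not met
10. landfill permit verification 607 days ago vs limit 540 → not met
11. route audit 97 days ago vs limit 90 → not met
12. closure/post-closure financial assurance $155,000 ≥ $100,000 → met
Not met: 1, 2, 3, 4, 5, 6, 7, 8, 9, 10, 11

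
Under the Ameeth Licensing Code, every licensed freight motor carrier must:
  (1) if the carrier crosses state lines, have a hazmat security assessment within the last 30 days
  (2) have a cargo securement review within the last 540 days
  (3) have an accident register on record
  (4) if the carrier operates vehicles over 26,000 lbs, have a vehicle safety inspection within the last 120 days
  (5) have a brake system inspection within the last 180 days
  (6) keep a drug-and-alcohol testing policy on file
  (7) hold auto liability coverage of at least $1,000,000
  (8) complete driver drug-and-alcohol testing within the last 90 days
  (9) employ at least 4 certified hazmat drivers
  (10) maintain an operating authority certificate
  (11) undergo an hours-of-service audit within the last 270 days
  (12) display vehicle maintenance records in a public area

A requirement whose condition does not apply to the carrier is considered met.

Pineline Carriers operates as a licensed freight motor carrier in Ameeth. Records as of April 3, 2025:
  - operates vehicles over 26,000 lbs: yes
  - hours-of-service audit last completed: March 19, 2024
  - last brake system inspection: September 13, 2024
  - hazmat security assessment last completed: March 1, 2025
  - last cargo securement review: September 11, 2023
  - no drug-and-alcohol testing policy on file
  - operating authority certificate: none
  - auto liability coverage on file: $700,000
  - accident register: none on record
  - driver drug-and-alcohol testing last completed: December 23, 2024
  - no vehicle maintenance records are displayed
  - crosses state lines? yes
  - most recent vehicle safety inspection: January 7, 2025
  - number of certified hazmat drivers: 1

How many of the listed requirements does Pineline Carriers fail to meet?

11

1. condition 'crosses state lines' holds; hazmat security assessment 33 days ago vs limit 30 → not met
2. cargo securement review 570 days ago vs limit 540 → not met
3. accident register absent → not met
4. condition 'operates vehicles over 26,000 lbs' holds; vehicle safety inspection 86 days ago vs limit 120 → met
5. brake system inspection 202 days ago vs limit 180 → not met
6. drug-and-alcohol testing policy absent → not met
7. auto liability coverage $700,000 < $1,000,000 → not met
8. driver drug-and-alcohol testing 101 days ago vs limit 90 → not met
9. certified hazmat drivers 1 < 4 → not met
10. operating authority certificate absent → not met
11. hours-of-service audit 380 days ago vs limit 270 → not met
12. vehicle maintenance records absent → not met
Not met: 11 of 12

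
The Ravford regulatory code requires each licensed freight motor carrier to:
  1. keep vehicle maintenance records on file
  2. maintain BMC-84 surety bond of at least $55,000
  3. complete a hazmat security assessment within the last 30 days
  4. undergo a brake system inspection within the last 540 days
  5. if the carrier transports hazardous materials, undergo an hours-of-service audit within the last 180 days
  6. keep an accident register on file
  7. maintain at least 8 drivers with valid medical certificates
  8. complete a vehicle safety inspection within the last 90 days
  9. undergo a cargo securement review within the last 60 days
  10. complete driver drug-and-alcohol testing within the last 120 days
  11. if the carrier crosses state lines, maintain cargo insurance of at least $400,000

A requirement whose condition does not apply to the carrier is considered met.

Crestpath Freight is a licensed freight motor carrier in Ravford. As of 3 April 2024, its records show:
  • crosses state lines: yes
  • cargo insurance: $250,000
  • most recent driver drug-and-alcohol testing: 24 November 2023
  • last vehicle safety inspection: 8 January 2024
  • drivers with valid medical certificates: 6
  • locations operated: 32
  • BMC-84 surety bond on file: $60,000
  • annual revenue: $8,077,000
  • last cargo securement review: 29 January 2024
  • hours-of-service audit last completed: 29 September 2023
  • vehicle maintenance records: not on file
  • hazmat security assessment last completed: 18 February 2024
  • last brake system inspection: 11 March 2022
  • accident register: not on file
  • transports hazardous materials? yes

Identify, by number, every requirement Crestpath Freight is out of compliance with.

1. vehicle maintenance records absent → not met
2. BMC-84 surety bond $60,000 ≥ $55,000 → met
3. hazmat security assessment 45 days ago vs limit 30 → not met
4. brake system inspection 754 days ago vs limit 540 → not met
5. condition 'transports hazardous materials' holds; hours-of-service audit 187 days ago vs limit 180 → not met
6. accident register absent → not met
7. drivers with valid medical certificates 6 < 8 → not met
8. vehicle safety inspection 86 days ago vs limit 90 → met
9. cargo securement review 65 days ago vs limit 60 → not met
10. driver drug-and-alcohol testing 131 days ago vs limit 120 → not met
11. condition 'crosses state lines' holds; cargo insurance $250,000 < $400,000 → not met
Not met: 1, 3, 4, 5, 6, 7, 9, 10, 11

1, 3, 4, 5, 6, 7, 9, 10, 11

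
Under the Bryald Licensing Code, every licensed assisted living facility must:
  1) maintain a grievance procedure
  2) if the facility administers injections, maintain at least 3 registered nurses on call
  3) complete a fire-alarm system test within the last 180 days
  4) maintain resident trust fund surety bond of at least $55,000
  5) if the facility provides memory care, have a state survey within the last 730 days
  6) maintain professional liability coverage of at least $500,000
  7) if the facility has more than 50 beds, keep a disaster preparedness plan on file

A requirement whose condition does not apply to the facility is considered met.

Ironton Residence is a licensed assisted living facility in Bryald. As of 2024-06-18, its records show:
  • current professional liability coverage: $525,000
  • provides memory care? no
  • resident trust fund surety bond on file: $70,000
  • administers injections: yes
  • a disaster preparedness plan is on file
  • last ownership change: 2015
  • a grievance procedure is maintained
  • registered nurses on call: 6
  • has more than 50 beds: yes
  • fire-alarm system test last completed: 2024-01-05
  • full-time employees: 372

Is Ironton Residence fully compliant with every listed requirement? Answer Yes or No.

Yes

1. grievance procedure present → met
2. condition 'administers injections' holds; registered nurses on call 6 ≥ 3 → met
3. fire-alarm system test 165 days ago vs limit 180 → met
4. resident trust fund surety bond $70,000 ≥ $55,000 → met
5. condition 'provides memory care' does not hold → requirement n/a → met
6. professional liability coverage $525,000 ≥ $500,000 → met
7. condition 'has more than 50 beds' holds; disaster preparedness plan present → met
All met.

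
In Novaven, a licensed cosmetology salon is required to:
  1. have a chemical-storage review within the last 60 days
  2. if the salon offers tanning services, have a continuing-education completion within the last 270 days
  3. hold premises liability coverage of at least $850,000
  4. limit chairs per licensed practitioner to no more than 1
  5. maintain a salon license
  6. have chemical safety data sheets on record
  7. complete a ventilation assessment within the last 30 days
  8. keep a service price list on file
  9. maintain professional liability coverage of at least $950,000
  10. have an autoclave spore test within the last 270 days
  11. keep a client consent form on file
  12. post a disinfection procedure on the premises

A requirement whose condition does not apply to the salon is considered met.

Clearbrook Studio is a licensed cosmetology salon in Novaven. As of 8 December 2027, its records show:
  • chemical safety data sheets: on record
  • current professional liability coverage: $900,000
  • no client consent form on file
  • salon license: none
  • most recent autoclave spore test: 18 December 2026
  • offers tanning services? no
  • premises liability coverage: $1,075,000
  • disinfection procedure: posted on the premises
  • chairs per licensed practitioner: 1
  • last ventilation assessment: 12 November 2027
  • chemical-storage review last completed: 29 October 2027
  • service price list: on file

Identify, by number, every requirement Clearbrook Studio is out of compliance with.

5, 9, 10, 11

1. chemical-storage review 40 days ago vs limit 60 → met
2. condition 'offers tanning services' does not hold → requirement n/a → met
3. premises liability coverage $1,075,000 ≥ $850,000 → met
4. chairs per licensed practitioner 1 ≤ 1 → met
5. salon license absent → not met
6. chemical safety data sheets present → met
7. ventilation assessment 26 days ago vs limit 30 → met
8. service price list present → met
9. professional liability coverage $900,000 < $950,000 → not met
10. autoclave spore test 355 days ago vs limit 270 → not met
11. client consent form absent → not met
12. disinfection procedure present → met
Not met: 5, 9, 10, 11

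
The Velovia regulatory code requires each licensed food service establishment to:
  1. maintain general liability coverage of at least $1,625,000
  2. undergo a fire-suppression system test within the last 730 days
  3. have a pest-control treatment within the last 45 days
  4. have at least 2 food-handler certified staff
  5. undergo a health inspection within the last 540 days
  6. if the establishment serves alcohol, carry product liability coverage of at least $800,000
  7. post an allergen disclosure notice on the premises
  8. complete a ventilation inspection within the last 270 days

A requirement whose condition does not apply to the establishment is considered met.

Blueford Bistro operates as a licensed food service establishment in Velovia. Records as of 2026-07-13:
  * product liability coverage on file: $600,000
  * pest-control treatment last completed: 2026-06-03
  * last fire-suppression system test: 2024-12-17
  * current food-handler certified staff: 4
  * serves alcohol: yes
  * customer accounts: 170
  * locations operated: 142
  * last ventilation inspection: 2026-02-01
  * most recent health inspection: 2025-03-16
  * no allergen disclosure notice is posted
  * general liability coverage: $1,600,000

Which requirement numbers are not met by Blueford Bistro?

1, 6, 7

1. general liability coverage $1,600,000 < $1,625,000 → not met
2. fire-suppression system test 573 days ago vs limit 730 → met
3. pest-control treatment 40 days ago vs limit 45 → met
4. food-handler certified staff 4 ≥ 2 → met
5. health inspection 484 days ago vs limit 540 → met
6. condition 'serves alcohol' holds; product liability coverage $600,000 < $800,000 → not met
7. allergen disclosure notice absent → not met
8. ventilation inspection 162 days ago vs limit 270 → met
Not met: 1, 6, 7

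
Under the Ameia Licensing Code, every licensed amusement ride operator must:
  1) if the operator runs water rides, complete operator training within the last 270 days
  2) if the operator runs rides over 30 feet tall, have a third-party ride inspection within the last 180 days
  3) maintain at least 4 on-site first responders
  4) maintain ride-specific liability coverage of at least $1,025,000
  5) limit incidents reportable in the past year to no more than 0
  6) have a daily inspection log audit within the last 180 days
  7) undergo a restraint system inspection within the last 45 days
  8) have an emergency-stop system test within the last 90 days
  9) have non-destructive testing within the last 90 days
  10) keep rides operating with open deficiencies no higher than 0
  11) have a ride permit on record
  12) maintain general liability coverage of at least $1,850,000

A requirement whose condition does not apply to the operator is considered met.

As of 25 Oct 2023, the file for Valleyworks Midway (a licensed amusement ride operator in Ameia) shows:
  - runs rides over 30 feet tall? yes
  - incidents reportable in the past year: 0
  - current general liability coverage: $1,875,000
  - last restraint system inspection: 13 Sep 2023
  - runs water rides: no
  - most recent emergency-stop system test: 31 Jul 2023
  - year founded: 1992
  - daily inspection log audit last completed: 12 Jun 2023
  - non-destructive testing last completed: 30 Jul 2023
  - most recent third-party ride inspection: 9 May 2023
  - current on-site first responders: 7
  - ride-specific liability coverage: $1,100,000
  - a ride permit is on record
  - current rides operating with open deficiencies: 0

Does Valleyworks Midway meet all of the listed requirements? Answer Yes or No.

Yes

1. condition 'runs water rides' does not hold → requirement n/a → met
2. condition 'runs rides over 30 feet tall' holds; third-party ride inspection 169 days ago vs limit 180 → met
3. on-site first responders 7 ≥ 4 → met
4. ride-specific liability coverage $1,100,000 ≥ $1,025,000 → met
5. incidents reportable in the past year 0 ≤ 0 → met
6. daily inspection log audit 135 days ago vs limit 180 → met
7. restraint system inspection 42 days ago vs limit 45 → met
8. emergency-stop system test 86 days ago vs limit 90 → met
9. non-destructive testing 87 days ago vs limit 90 → met
10. rides operating with open deficiencies 0 ≤ 0 → met
11. ride permit present → met
12. general liability coverage $1,875,000 ≥ $1,850,000 → met
All met.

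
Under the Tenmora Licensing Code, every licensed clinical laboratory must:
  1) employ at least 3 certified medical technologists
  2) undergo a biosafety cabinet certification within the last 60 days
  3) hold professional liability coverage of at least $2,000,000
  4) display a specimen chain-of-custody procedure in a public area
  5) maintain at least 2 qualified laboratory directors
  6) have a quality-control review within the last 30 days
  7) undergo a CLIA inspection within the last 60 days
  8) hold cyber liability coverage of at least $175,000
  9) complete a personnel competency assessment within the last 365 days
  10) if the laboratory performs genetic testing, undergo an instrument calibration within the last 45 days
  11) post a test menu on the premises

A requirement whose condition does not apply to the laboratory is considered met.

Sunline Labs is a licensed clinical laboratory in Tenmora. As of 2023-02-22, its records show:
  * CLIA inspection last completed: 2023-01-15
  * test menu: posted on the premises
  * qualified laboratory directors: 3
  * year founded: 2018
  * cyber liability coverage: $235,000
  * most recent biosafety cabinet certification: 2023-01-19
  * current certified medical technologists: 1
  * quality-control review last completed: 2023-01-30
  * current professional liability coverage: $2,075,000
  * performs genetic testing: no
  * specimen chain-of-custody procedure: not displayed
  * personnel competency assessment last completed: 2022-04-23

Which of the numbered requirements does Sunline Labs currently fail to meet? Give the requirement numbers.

1. certified medical technologists 1 < 3 → not met
2. biosafety cabinet certification 34 days ago vs limit 60 → met
3. professional liability coverage $2,075,000 ≥ $2,000,000 → met
4. specimen chain-of-custody procedure absent → not met
5. qualified laboratory directors 3 ≥ 2 → met
6. quality-control review 23 days ago vs limit 30 → met
7. CLIA inspection 38 days ago vs limit 60 → met
8. cyber liability coverage $235,000 ≥ $175,000 → met
9. personnel competency assessment 305 days ago vs limit 365 → met
10. condition 'performs genetic testing' does not hold → requirement n/a → met
11. test menu present → met
Not met: 1, 4

1, 4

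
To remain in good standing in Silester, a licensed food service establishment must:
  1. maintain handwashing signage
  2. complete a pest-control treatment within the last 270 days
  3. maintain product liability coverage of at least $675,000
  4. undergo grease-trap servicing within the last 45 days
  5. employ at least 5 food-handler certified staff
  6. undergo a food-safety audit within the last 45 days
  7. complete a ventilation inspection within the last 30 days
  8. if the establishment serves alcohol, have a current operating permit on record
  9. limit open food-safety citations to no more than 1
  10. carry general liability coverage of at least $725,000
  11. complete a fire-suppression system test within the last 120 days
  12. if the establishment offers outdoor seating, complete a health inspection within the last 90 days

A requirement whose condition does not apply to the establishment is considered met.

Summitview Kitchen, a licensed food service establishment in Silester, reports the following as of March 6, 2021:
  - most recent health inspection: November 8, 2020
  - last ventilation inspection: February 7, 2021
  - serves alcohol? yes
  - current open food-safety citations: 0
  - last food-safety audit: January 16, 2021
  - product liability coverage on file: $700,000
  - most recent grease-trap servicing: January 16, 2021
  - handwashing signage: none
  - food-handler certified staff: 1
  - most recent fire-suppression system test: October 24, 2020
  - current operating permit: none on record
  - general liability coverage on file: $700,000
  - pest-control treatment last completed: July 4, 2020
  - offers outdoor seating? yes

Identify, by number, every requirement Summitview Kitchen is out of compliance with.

1, 4, 5, 6, 8, 10, 11, 12

1. handwashing signage absent → not met
2. pest-control treatment 245 days ago vs limit 270 → met
3. product liability coverage $700,000 ≥ $675,000 → met
4. grease-trap servicing 49 days ago vs limit 45 → not met
5. food-handler certified staff 1 < 5 → not met
6. food-safety audit 49 days ago vs limit 45 → not met
7. ventilation inspection 27 days ago vs limit 30 → met
8. condition 'serves alcohol' holds; current operating permit absent → not met
9. open food-safety citations 0 ≤ 1 → met
10. general liability coverage $700,000 < $725,000 → not met
11. fire-suppression system test 133 days ago vs limit 120 → not met
12. condition 'offers outdoor seating' holds; health inspection 118 days ago vs limit 90 → not met
Not met: 1, 4, 5, 6, 8, 10, 11, 12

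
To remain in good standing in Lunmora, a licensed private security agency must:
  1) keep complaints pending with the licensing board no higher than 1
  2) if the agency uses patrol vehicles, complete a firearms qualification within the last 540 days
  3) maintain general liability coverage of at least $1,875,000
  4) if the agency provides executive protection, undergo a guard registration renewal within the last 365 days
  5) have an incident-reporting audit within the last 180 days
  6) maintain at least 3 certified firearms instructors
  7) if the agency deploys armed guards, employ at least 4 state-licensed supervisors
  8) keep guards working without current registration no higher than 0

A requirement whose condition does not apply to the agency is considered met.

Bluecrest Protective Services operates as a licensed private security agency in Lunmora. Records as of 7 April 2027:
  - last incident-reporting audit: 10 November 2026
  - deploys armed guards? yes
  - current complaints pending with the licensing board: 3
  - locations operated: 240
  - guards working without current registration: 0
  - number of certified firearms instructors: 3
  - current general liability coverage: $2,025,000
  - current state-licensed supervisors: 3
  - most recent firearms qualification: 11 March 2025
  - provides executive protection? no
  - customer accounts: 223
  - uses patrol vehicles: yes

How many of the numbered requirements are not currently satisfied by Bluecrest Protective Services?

1. complaints pending with the licensing board 3 > 1 → not met
2. condition 'uses patrol vehicles' holds; firearms qualification 757 days ago vs limit 540 → not met
3. general liability coverage $2,025,000 ≥ $1,875,000 → met
4. condition 'provides executive protection' does not hold → requirement n/a → met
5. incident-reporting audit 148 days ago vs limit 180 → met
6. certified firearms instructors 3 ≥ 3 → met
7. condition 'deploys armed guards' holds; state-licensed supervisors 3 < 4 → not met
8. guards working without current registration 0 ≤ 0 → met
Not met: 3 of 8

3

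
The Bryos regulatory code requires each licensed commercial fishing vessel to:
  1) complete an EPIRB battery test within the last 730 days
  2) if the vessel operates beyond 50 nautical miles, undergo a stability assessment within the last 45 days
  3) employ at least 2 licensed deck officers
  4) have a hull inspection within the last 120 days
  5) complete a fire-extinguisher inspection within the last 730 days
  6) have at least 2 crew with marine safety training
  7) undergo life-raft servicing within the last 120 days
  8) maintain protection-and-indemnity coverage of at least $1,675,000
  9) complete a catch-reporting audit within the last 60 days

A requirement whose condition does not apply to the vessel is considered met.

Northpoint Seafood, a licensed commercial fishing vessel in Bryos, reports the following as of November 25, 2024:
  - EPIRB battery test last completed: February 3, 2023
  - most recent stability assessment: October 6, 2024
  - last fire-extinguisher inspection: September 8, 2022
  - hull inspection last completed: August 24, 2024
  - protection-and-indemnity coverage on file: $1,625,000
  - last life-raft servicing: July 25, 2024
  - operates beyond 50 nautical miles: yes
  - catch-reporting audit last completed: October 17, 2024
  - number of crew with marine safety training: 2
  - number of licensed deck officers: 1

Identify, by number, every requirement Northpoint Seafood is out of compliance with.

1. EPIRB battery test 661 days ago vs limit 730 → met
2. condition 'operates beyond 50 nautical miles' holds; stability assessment 50 days ago vs limit 45 → not met
3. licensed deck officers 1 < 2 → not met
4. hull inspection 93 days ago vs limit 120 → met
5. fire-extinguisher inspection 809 days ago vs limit 730 → not met
6. crew with marine safety training 2 ≥ 2 → met
7. life-raft servicing 123 days ago vs limit 120 → not met
8. protection-and-indemnity coverage $1,625,000 < $1,675,000 → not met
9. catch-reporting audit 39 days ago vs limit 60 → met
Not met: 2, 3, 5, 7, 8

2, 3, 5, 7, 8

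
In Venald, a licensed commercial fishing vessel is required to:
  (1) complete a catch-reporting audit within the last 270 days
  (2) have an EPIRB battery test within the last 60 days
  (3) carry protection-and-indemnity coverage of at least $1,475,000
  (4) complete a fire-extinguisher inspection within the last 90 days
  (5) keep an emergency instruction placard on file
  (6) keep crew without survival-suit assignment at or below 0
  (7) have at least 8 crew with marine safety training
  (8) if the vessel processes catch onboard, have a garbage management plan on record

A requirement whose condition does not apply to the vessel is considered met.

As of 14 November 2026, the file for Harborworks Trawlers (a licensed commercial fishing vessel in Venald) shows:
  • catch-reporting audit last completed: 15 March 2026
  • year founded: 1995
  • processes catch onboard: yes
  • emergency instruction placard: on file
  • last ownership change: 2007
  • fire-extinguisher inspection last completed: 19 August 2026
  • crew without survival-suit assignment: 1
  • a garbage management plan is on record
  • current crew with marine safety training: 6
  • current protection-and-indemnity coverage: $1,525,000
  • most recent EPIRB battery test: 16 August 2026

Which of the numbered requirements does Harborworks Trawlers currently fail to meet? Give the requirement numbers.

2, 6, 7

1. catch-reporting audit 244 days ago vs limit 270 → met
2. EPIRB battery test 90 days ago vs limit 60 → not met
3. protection-and-indemnity coverage $1,525,000 ≥ $1,475,000 → met
4. fire-extinguisher inspection 87 days ago vs limit 90 → met
5. emergency instruction placard present → met
6. crew without survival-suit assignment 1 > 0 → not met
7. crew with marine safety training 6 < 8 → not met
8. condition 'processes catch onboard' holds; garbage management plan present → met
Not met: 2, 6, 7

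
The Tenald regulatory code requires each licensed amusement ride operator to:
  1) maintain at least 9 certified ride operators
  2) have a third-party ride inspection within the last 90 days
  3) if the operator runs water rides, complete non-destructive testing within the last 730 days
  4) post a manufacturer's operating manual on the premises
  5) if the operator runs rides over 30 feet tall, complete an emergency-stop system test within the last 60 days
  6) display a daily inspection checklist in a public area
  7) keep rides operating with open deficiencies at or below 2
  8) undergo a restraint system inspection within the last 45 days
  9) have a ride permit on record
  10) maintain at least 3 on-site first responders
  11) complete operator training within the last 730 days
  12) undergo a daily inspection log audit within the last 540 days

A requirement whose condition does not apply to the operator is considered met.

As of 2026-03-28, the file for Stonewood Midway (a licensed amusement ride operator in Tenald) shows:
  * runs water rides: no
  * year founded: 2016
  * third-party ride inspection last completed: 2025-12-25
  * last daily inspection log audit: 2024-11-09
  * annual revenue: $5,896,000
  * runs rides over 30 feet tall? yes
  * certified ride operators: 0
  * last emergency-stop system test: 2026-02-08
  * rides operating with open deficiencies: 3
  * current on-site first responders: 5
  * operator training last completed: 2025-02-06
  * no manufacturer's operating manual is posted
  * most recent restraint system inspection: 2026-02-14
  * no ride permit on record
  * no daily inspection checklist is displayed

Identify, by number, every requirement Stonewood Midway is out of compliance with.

1. certified ride operators 0 < 9 → not met
2. third-party ride inspection 93 days ago vs limit 90 → not met
3. condition 'runs water rides' does not hold → requirement n/a → met
4. manufacturer's operating manual absent → not met
5. condition 'runs rides over 30 feet tall' holds; emergency-stop system test 48 days ago vs limit 60 → met
6. daily inspection checklist absent → not met
7. rides operating with open deficiencies 3 > 2 → not met
8. restraint system inspection 42 days ago vs limit 45 → met
9. ride permit absent → not met
10. on-site first responders 5 ≥ 3 → met
11. operator training 415 days ago vs limit 730 → met
12. daily inspection log audit 504 days ago vs limit 540 → met
Not met: 1, 2, 4, 6, 7, 9

1, 2, 4, 6, 7, 9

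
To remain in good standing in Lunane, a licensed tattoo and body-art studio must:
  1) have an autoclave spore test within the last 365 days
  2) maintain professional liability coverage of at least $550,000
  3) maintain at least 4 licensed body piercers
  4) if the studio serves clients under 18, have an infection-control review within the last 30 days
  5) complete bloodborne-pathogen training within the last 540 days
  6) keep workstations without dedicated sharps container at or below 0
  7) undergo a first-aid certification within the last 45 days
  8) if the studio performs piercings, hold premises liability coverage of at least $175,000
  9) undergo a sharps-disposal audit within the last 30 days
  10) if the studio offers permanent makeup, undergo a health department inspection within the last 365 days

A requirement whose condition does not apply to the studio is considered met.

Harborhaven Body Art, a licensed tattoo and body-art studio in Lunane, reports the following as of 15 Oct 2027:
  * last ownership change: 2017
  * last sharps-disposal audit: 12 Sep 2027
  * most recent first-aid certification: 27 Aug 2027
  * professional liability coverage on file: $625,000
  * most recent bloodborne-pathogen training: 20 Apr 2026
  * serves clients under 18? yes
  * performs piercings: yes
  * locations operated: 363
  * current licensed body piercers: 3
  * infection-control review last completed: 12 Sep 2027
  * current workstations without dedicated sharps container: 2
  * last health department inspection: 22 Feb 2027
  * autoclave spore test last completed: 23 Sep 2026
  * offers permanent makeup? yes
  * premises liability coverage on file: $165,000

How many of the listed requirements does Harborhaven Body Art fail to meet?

8

1. autoclave spore test 387 days ago vs limit 365 → not met
2. professional liability coverage $625,000 ≥ $550,000 → met
3. licensed body piercers 3 < 4 → not met
4. condition 'serves clients under 18' holds; infection-control review 33 days ago vs limit 30 → not met
5. bloodborne-pathogen training 543 days ago vs limit 540 → not met
6. workstations without dedicated sharps container 2 > 0 → not met
7. first-aid certification 49 days ago vs limit 45 → not met
8. condition 'performs piercings' holds; premises liability coverage $165,000 < $175,000 → not met
9. sharps-disposal audit 33 days ago vs limit 30 → not met
10. condition 'offers permanent makeup' holds; health department inspection 235 days ago vs limit 365 → met
Not met: 8 of 10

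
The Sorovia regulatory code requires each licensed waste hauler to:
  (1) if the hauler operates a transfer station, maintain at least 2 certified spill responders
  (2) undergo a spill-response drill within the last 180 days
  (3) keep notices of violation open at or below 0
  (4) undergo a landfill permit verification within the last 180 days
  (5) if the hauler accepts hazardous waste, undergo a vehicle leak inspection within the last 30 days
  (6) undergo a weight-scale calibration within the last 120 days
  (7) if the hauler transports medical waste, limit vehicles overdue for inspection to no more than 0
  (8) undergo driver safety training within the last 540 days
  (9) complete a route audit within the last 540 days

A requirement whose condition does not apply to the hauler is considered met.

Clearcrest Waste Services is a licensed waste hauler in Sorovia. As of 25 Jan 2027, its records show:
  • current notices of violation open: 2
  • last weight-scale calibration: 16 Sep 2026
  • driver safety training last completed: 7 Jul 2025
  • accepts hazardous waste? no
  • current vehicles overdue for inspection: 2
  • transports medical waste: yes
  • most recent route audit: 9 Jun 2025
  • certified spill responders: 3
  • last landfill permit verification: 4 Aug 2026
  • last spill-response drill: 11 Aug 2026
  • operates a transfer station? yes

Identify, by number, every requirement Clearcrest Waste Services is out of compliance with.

1. condition 'operates a transfer station' holds; certified spill responders 3 ≥ 2 → met
2. spill-response drill 167 days ago vs limit 180 → met
3. notices of violation open 2 > 0 → not met
4. landfill permit verification 174 days ago vs limit 180 → met
5. condition 'accepts hazardous waste' does not hold → requirement n/a → met
6. weight-scale calibration 131 days ago vs limit 120 → not met
7. condition 'transports medical waste' holds; vehicles overdue for inspection 2 > 0 → not met
8. driver safety training 567 days ago vs limit 540 → not met
9. route audit 595 days ago vs limit 540 → not met
Not met: 3, 6, 7, 8, 9

3, 6, 7, 8, 9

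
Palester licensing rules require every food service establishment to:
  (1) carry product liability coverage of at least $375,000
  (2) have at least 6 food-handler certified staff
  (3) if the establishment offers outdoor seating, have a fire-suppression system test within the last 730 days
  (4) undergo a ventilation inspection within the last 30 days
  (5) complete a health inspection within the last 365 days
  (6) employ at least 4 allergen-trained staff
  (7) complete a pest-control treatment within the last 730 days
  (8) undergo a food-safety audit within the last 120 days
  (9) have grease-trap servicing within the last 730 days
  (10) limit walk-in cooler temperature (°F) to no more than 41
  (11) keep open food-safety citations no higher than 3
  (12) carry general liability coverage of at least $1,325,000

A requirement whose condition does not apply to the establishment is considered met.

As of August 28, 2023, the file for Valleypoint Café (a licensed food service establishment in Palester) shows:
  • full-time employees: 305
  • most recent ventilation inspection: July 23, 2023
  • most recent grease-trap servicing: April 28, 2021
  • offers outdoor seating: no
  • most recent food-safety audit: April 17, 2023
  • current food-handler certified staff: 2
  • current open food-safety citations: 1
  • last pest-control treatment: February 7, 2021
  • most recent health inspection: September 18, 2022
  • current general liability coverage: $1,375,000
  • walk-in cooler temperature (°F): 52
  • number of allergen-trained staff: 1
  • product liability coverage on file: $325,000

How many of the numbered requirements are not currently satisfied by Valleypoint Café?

1. product liability coverage $325,000 < $375,000 → not met
2. food-handler certified staff 2 < 6 → not met
3. condition 'offers outdoor seating' does not hold → requirement n/a → met
4. ventilation inspection 36 days ago vs limit 30 → not met
5. health inspection 344 days ago vs limit 365 → met
6. allergen-trained staff 1 < 4 → not met
7. pest-control treatment 932 days ago vs limit 730 → not met
8. food-safety audit 133 days ago vs limit 120 → not met
9. grease-trap servicing 852 days ago vs limit 730 → not met
10. walk-in cooler temperature (°F) 52 > 41 → not met
11. open food-safety citations 1 ≤ 3 → met
12. general liability coverage $1,375,000 ≥ $1,325,000 → met
Not met: 8 of 12

8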